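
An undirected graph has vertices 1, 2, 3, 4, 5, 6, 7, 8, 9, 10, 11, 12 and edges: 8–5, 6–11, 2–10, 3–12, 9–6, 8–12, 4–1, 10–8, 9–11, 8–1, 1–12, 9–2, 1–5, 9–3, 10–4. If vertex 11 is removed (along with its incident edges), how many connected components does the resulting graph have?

With 11 gone, the remaining components are: {7}; {1, 2, 3, 4, 5, 6, 8, 9, 10, 12}.
That is 2 components.

2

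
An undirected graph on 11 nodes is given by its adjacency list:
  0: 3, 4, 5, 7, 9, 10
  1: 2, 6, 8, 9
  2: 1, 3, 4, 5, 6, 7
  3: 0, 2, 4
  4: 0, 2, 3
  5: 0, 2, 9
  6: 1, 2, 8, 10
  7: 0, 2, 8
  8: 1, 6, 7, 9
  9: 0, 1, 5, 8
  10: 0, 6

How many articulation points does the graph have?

0

Removing 7, for instance, still leaves 1 component. No single vertex removal increases the component count — the graph has no articulation points.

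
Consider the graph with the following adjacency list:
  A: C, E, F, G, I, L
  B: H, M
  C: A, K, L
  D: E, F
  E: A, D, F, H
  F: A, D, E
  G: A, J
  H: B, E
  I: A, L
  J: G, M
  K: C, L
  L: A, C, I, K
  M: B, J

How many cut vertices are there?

1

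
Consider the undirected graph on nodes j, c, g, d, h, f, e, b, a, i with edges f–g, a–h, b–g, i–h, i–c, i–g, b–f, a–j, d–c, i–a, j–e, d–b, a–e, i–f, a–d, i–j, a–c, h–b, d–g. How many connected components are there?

1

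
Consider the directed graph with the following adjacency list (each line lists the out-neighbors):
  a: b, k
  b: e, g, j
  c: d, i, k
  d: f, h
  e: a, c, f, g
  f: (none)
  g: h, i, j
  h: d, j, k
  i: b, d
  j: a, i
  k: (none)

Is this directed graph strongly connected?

No

There is no directed path from f to i, so the graph is not strongly connected.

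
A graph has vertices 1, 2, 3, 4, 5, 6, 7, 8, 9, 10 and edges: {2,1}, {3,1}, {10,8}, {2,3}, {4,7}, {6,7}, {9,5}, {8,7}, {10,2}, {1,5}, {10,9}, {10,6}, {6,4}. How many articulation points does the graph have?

Removing 10 increases the component count from 1 to 2, so 10 is a cut vertex.
By contrast removing 6 leaves 1 component; it is not a cut vertex. No other vertex is a cut vertex either.

1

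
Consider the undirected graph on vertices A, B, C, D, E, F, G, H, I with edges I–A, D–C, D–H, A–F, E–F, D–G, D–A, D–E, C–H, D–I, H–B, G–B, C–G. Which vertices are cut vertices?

D

Removing D increases the component count from 1 to 2, so D is a cut vertex.
By contrast removing H leaves 1 component; it is not a cut vertex. No other vertex is a cut vertex either.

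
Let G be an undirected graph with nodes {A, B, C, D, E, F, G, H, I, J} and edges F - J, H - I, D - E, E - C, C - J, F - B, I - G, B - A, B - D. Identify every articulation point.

B, I

Removing B increases the component count from 2 to 3, so B is a cut vertex.
Removing I increases the component count from 2 to 3, so I is a cut vertex.
By contrast removing D leaves 2 components; it is not a cut vertex. No other vertex is a cut vertex either.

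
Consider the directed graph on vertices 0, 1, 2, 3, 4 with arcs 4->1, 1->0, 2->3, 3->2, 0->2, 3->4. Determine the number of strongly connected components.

1

{0, 1, 2, 3, 4} are all mutually reachable — one SCC of size 5.
That gives 1 strongly connected component.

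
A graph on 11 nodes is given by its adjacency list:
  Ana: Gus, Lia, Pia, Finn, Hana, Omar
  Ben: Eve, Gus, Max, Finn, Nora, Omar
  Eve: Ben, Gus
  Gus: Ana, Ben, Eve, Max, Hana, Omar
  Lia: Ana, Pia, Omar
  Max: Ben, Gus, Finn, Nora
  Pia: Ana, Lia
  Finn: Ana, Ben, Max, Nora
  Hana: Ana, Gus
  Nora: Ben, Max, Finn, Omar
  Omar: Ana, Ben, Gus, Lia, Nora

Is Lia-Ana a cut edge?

No

After removing Lia-Ana, the path Lia-Pia-Ana still connects them, so the edge is not a bridge.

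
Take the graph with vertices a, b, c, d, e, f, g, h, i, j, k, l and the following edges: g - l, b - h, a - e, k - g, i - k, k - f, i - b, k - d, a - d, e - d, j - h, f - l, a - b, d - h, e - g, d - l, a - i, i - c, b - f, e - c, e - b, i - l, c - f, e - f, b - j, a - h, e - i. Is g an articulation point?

Deleting g leaves 1 component (was 1) (its neighbors e, k, l remain connected to each other), so g is not a cut vertex.

No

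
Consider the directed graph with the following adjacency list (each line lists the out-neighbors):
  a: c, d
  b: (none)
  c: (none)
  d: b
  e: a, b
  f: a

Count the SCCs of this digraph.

6

{b} is an SCC by itself.
{f} is an SCC by itself.
{d} is an SCC by itself.
{e} is an SCC by itself.
{c} is an SCC by itself.
(and 1 more singleton SCC)
That gives 6 strongly connected components.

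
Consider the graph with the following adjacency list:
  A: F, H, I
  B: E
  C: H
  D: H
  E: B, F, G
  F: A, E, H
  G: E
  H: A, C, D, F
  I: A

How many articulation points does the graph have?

4

Removing A increases the component count from 1 to 2, so A is a cut vertex.
Removing E increases the component count from 1 to 3, so E is a cut vertex.
Removing F increases the component count from 1 to 2, so F is a cut vertex.
Likewise H is a cut vertex.
By contrast removing I leaves 1 component; it is not a cut vertex. No other vertex is a cut vertex either.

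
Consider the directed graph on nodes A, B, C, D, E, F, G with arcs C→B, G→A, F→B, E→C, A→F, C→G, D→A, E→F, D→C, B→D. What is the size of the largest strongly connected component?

{A, B, C, D, F, G} are all mutually reachable — one SCC of size 6.
{E} is an SCC by itself.
The largest has 6 vertices.

6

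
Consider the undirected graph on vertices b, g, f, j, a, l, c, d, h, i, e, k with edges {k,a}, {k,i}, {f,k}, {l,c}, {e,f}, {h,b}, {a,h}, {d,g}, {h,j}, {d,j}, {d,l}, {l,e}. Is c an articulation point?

No

Deleting c leaves 1 component (was 1), so c is not a cut vertex.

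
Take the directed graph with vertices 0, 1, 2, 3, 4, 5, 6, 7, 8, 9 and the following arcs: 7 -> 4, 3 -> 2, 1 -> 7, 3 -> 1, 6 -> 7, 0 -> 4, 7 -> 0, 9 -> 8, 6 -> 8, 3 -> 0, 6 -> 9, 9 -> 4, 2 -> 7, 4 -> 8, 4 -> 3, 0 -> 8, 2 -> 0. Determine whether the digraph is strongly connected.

There is no directed path from 8 to 1, so the graph is not strongly connected.

No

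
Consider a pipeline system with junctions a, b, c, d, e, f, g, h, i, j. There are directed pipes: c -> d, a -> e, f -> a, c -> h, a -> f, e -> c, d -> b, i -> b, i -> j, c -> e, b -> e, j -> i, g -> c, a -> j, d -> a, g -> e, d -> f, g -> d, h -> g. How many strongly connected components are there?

{a, b, c, d, e, f, g, h, i, j} are all mutually reachable — one SCC of size 10.
That gives 1 strongly connected component.

1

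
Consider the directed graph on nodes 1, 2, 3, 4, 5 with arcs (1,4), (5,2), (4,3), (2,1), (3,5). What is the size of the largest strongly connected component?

5

{1, 2, 3, 4, 5} are all mutually reachable — one SCC of size 5.
The largest has 5 vertices.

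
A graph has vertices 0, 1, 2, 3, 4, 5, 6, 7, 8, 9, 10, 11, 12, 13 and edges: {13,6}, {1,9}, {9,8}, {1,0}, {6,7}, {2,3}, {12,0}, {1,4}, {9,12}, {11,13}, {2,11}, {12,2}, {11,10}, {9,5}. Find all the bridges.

1-4, 10-11, 11-13, 11-2, 12-2, 13-6, 2-3, 5-9, 6-7, 8-9

The edges on the cycle 1-9-12-0-1 are not bridges since each lies on that cycle.
But removing 9—5 disconnects 9 from 5; removing 2—11 disconnects 2 from 11; removing 6—13 disconnects 6 from 13; removing 1—4 disconnects 1 from 4 — these are bridges.
In total 10 edges are bridges.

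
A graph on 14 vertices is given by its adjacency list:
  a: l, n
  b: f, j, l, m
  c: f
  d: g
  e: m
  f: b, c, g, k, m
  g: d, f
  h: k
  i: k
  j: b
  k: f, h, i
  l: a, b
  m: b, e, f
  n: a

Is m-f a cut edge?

No

After removing m-f, the path m-b-f still connects them, so the edge is not a bridge.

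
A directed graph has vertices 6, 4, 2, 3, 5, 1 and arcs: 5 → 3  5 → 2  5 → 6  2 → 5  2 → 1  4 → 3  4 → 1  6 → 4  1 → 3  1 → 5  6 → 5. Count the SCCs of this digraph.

{1, 2, 4, 5, 6} are all mutually reachable — one SCC of size 5.
{3} is an SCC by itself.
That gives 2 strongly connected components.

2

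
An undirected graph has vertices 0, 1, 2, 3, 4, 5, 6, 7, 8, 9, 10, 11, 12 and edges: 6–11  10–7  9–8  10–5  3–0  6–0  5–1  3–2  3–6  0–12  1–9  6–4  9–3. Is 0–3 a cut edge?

No

After removing 0–3, the path 0-6-3 still connects them, so the edge is not a bridge.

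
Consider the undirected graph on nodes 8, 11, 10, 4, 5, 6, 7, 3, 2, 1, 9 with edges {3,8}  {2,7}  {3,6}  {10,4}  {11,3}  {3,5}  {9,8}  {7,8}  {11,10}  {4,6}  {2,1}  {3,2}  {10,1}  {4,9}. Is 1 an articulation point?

No

Deleting 1 leaves 1 component (was 1) (its neighbors 2, 10 remain connected to each other), so 1 is not a cut vertex.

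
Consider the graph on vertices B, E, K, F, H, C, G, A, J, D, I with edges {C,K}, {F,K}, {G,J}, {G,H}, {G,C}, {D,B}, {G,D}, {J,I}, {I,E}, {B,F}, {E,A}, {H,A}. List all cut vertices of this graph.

Removing G increases the component count from 1 to 2, so G is a cut vertex.
By contrast removing K leaves 1 component; it is not a cut vertex. No other vertex is a cut vertex either.

G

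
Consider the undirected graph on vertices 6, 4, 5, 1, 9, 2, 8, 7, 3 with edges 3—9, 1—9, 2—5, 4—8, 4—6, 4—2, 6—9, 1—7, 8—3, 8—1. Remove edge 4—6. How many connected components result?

4 and 6 are still connected via 4-8-3-9-6, so the component count stays at 1.

1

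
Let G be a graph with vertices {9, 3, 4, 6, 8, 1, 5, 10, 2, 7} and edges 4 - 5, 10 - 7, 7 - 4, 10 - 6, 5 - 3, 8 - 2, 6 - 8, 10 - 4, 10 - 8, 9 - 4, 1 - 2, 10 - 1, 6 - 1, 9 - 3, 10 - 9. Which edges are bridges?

none

The edges on the cycle 10-7-4-10 are not bridges since each lies on that cycle.
Every edge lies on some cycle, so there are no bridges.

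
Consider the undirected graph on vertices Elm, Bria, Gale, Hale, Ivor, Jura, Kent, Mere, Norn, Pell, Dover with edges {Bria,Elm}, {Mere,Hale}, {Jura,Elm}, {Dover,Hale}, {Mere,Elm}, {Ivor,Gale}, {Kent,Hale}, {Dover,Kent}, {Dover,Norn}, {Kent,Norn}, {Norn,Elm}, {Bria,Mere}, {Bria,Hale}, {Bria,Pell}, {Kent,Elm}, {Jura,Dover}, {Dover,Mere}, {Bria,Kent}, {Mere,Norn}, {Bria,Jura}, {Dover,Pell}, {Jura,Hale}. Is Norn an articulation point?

No

Deleting Norn leaves 2 components (was 2), so Norn is not a cut vertex.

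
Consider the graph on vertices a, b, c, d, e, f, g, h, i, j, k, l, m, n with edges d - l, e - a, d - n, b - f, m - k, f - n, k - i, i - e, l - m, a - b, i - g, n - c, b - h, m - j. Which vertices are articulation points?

b, i, m, n

Removing b increases the component count from 1 to 2, so b is a cut vertex.
Removing i increases the component count from 1 to 2, so i is a cut vertex.
Removing m increases the component count from 1 to 2, so m is a cut vertex.
Likewise n is a cut vertex.
By contrast removing d leaves 1 component; it is not a cut vertex. No other vertex is a cut vertex either.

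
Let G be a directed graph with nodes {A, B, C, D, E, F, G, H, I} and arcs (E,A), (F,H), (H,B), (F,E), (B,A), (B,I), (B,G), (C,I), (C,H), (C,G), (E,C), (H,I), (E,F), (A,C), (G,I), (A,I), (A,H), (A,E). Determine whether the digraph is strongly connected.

No

There is no directed path from D to B, so the graph is not strongly connected.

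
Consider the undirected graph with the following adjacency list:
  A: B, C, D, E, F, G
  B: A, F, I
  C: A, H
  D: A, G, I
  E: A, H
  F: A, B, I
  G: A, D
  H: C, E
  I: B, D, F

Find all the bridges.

none

The edges on the cycle A-C-H-E-A are not bridges since each lies on that cycle.
Every edge lies on some cycle, so there are no bridges.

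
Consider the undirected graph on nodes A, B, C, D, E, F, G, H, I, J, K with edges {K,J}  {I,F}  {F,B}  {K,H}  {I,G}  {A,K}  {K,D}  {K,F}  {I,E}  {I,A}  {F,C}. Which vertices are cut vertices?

Removing F increases the component count from 1 to 3, so F is a cut vertex.
Removing I increases the component count from 1 to 3, so I is a cut vertex.
Removing K increases the component count from 1 to 4, so K is a cut vertex.
By contrast removing J leaves 1 component; it is not a cut vertex. No other vertex is a cut vertex either.

F, I, K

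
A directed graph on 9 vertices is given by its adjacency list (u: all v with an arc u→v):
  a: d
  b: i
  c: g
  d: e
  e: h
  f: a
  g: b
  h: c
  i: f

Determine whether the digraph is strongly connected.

From h we can reach every vertex (a, b, c, d, e, f, g, h, i), and every vertex can reach h (a, b, c, d, e, f, g, h, i). So the whole graph is one strongly connected component.

Yes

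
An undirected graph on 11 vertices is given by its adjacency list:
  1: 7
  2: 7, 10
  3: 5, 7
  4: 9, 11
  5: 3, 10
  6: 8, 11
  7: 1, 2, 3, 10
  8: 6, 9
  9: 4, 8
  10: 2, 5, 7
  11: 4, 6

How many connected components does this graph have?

Starting from 4 we can reach 4, 6, 8, 9, 11. That is one component of size 5.
Starting from 1 we can reach 1, 2, 3, 5, 7, 10. That is one component of size 6.
Total: 2 components.

2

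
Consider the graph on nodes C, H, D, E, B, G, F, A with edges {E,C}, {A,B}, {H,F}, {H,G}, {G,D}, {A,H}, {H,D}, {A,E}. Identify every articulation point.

A, E, H

Removing A increases the component count from 1 to 3, so A is a cut vertex.
Removing E increases the component count from 1 to 2, so E is a cut vertex.
Removing H increases the component count from 1 to 3, so H is a cut vertex.
By contrast removing D leaves 1 component; it is not a cut vertex. No other vertex is a cut vertex either.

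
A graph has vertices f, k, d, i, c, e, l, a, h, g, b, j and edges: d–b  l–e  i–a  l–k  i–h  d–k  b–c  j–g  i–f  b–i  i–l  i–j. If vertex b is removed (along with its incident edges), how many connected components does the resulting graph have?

With b gone, the remaining components are: {c}; {a, d, e, f, g, h, i, j, k, l}.
That is 2 components.

2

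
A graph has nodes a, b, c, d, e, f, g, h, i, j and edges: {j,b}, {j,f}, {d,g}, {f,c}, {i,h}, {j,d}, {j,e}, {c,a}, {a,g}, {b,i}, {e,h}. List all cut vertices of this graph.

Removing j increases the component count from 1 to 2, so j is a cut vertex.
By contrast removing f leaves 1 component; it is not a cut vertex. No other vertex is a cut vertex either.

j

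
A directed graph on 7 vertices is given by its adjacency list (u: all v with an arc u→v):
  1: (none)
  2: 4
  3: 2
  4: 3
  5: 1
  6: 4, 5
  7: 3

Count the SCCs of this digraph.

5

{2, 3, 4} are all mutually reachable — one SCC of size 3.
{7} is an SCC by itself.
{1} is an SCC by itself.
{6} is an SCC by itself.
{5} is an SCC by itself.
That gives 5 strongly connected components.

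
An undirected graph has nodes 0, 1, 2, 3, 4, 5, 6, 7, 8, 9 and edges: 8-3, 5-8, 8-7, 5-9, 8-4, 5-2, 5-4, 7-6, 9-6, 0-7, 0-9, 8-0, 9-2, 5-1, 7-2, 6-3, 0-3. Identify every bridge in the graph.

1-5

The edges on the cycle 5-8-4-5 are not bridges since each lies on that cycle.
But removing 5-1 disconnects 5 from 1 — this is a bridge.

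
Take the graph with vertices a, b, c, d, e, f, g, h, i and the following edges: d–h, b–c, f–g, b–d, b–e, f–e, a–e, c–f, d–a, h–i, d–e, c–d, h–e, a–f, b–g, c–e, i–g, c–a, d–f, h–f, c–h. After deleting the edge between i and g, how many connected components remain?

i and g are still connected via i-h-f-g, so the component count stays at 1.

1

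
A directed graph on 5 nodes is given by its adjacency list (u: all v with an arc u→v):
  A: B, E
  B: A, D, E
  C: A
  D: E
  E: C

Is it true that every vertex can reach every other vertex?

Yes

From E we can reach every vertex (A, B, C, D, E), and every vertex can reach E (A, B, C, D, E). So the whole graph is one strongly connected component.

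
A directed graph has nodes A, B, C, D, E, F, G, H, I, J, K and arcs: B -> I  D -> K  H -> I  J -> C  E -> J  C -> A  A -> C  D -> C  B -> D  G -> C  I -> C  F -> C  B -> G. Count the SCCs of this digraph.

10

{A, C} are all mutually reachable — one SCC of size 2.
{G} is an SCC by itself.
{I} is an SCC by itself.
{B} is an SCC by itself.
{H} is an SCC by itself.
(and 5 more singleton SCCs)
That gives 10 strongly connected components.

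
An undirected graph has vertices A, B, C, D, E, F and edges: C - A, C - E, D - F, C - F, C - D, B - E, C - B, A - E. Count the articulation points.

Removing C increases the component count from 1 to 2, so C is a cut vertex.
By contrast removing E leaves 1 component; it is not a cut vertex. No other vertex is a cut vertex either.

1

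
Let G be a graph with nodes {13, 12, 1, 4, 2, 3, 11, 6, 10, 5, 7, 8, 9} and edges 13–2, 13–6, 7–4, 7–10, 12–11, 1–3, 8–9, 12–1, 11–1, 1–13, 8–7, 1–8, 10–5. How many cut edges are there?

10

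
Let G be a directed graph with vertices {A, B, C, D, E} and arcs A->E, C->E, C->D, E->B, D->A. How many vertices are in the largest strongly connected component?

1

{E} is an SCC by itself.
{A} is an SCC by itself.
{D} is an SCC by itself.
{B} is an SCC by itself.
{C} is an SCC by itself.
The largest has 1 vertex.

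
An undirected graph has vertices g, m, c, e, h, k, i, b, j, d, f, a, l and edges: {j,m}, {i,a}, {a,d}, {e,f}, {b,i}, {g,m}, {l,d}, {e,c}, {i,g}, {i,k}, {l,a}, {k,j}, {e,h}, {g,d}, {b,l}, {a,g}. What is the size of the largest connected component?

Starting from c we can reach c, e, f, h. That is one component of size 4.
Starting from a we can reach a, b, d, g, i, j, k, l, m. That is one component of size 9.
The largest has 9 vertices.

9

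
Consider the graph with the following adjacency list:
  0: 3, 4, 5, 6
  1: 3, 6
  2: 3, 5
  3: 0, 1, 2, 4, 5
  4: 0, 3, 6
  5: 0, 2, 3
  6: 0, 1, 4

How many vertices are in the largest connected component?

7

Starting from 0 we can reach 0, 1, 2, 3, 4, 5, 6. That is one component of size 7.
The largest has 7 vertices.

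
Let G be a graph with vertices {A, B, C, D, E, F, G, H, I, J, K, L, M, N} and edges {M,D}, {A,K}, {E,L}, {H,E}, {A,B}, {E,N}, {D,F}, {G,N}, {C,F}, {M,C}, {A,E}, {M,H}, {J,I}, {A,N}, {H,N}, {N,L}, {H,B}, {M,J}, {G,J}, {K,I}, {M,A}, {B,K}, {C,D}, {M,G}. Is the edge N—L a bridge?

After removing N—L, the path N-E-L still connects them, so the edge is not a bridge.

No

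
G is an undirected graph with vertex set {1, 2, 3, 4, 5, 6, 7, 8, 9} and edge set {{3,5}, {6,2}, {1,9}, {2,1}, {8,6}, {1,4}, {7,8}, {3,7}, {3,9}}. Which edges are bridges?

1-4, 3-5

The edges on the cycle 3-7-8-6-2-1-9-3 are not bridges since each lies on that cycle.
But removing 3—5 disconnects 3 from 5; removing 4—1 disconnects 4 from 1 — these are bridges.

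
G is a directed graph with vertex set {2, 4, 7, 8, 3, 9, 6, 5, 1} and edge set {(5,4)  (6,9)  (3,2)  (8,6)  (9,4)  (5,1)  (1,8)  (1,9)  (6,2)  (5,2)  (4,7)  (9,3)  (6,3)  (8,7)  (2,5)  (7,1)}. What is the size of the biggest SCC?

9

{1, 2, 3, 4, 5, 6, 7, 8, 9} are all mutually reachable — one SCC of size 9.
The largest has 9 vertices.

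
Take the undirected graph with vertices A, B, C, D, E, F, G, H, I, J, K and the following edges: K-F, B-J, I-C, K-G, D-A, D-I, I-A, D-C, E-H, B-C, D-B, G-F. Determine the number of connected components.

Starting from E we can reach E, H. That is one component of size 2.
Starting from F we can reach F, G, K. That is one component of size 3.
Starting from A we can reach A, B, C, D, I, J. That is one component of size 6.
Total: 3 components.

3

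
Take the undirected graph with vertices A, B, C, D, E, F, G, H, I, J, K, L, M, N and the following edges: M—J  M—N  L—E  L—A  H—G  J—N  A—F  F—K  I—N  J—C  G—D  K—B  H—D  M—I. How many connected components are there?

3

Starting from D we can reach D, G, H. That is one component of size 3.
Starting from C we can reach C, I, J, M, N. That is one component of size 5.
Starting from A we can reach A, B, E, F, K, L. That is one component of size 6.
Total: 3 components.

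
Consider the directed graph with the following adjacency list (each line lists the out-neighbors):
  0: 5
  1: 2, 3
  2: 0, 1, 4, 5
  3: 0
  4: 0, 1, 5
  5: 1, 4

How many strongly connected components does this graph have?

1

{0, 1, 2, 3, 4, 5} are all mutually reachable — one SCC of size 6.
That gives 1 strongly connected component.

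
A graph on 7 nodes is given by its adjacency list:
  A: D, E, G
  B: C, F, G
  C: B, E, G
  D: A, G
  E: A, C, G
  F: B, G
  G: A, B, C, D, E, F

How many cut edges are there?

The edges on the cycle G-E-C-G are not bridges since each lies on that cycle.
Every edge lies on some cycle, so there are no bridges.

0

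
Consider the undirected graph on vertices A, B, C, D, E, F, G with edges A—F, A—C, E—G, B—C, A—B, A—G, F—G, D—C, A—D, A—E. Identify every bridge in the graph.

The edges on the cycle A-D-C-A are not bridges since each lies on that cycle.
Every edge lies on some cycle, so there are no bridges.

none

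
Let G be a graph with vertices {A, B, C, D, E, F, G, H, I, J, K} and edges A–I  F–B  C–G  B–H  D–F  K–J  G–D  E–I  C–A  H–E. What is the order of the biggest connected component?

Starting from J we can reach J, K. That is one component of size 2.
Starting from A we can reach A, B, C, D, E, F, G, H, I. That is one component of size 9.
The largest has 9 vertices.

9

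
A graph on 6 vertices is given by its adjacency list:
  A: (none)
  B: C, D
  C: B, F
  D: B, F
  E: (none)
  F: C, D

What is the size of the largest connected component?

A is isolated — a component by itself.
E is isolated — a component by itself.
Starting from B we can reach B, C, D, F. That is one component of size 4.
The largest has 4 vertices.

4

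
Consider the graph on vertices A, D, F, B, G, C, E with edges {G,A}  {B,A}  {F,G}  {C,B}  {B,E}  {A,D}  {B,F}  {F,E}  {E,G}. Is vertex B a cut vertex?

Yes

Deleting B raises the number of components from 1 to 2, so B is a cut vertex.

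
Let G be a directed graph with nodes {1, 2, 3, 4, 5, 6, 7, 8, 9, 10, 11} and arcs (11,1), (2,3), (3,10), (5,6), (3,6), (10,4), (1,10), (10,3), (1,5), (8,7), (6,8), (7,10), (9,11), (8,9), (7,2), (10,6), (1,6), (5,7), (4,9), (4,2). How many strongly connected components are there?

{1, 2, 3, 4, 5, 6, 7, 8, 9, 10, 11} are all mutually reachable — one SCC of size 11.
That gives 1 strongly connected component.

1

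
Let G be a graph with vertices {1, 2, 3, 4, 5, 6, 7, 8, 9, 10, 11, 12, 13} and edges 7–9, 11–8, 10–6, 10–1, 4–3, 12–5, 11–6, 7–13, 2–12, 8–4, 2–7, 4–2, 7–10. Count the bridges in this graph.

6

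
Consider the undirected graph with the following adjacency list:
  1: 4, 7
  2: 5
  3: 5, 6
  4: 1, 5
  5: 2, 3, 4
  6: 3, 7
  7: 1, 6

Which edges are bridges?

2-5

The edges on the cycle 5-4-1-7-6-3-5 are not bridges since each lies on that cycle.
But removing 5-2 disconnects 5 from 2 — this is a bridge.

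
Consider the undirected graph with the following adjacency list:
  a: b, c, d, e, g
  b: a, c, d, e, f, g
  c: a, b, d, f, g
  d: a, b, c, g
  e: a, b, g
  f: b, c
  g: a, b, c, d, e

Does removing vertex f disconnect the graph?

No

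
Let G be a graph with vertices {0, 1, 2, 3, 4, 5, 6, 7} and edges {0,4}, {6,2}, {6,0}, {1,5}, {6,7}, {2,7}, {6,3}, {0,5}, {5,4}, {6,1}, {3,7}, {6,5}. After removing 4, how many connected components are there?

1

With 4 gone, the remaining components are: {0, 1, 2, 3, 5, 6, 7}.
That is 1 component.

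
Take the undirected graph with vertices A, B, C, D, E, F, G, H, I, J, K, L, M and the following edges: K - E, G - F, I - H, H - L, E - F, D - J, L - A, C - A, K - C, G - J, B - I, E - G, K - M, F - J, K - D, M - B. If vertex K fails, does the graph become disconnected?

Yes

Deleting K raises the number of components from 1 to 2, so K is a cut vertex.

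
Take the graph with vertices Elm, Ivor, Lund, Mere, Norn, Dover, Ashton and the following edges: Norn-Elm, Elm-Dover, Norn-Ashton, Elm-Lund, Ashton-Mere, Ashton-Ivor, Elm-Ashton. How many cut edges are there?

4

The edges on the cycle Norn-Elm-Ashton-Norn are not bridges since each lies on that cycle.
But removing Elm-Lund disconnects Elm from Lund; removing Elm-Dover disconnects Elm from Dover; removing Ashton-Mere disconnects Ashton from Mere; removing Ashton-Ivor disconnects Ashton from Ivor — these are bridges.
That makes 4 bridges.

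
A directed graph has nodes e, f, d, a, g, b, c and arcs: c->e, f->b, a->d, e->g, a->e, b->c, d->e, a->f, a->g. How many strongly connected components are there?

{e} is an SCC by itself.
{c} is an SCC by itself.
{d} is an SCC by itself.
{b} is an SCC by itself.
{g} is an SCC by itself.
(and 2 more singleton SCCs)
That gives 7 strongly connected components.

7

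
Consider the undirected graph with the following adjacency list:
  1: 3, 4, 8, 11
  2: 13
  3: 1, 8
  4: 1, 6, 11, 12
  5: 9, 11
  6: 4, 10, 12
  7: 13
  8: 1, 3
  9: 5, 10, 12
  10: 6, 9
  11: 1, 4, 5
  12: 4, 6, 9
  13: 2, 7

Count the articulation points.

2

Removing 1 increases the component count from 2 to 3, so 1 is a cut vertex.
Removing 13 increases the component count from 2 to 3, so 13 is a cut vertex.
By contrast removing 3 leaves 2 components; it is not a cut vertex. No other vertex is a cut vertex either.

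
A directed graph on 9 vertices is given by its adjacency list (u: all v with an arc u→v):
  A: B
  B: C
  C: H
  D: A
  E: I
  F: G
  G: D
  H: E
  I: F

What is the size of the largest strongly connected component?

9

{A, B, C, D, E, F, G, H, I} are all mutually reachable — one SCC of size 9.
The largest has 9 vertices.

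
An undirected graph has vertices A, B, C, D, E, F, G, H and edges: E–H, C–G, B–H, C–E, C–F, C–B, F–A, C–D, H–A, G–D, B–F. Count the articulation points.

Removing C increases the component count from 1 to 2, so C is a cut vertex.
By contrast removing G leaves 1 component; it is not a cut vertex. No other vertex is a cut vertex either.

1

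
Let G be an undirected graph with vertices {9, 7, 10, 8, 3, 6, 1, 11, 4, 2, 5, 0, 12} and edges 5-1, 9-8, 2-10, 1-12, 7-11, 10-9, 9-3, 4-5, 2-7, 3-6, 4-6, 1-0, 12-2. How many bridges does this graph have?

The edges on the cycle 4-5-1-12-2-10-9-3-6-4 are not bridges since each lies on that cycle.
But removing 7-2 disconnects 7 from 2; removing 7-11 disconnects 7 from 11; removing 0-1 disconnects 0 from 1; removing 8-9 disconnects 8 from 9 — these are bridges.
That makes 4 bridges.

4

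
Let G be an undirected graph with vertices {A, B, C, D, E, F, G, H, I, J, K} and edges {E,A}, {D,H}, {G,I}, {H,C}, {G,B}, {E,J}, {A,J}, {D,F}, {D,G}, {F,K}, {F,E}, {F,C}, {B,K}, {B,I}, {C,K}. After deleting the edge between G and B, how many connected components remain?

1

G and B are still connected via G-I-B, so the component count stays at 1.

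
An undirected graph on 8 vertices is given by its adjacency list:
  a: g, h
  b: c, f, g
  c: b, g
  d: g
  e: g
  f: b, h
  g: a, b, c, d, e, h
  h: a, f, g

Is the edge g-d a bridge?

Yes

Removing g-d leaves no path between g and d: the component count goes from 1 to 2. So it is a bridge.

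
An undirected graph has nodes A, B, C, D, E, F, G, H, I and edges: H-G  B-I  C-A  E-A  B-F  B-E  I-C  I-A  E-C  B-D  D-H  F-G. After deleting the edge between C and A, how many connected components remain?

1

C and A are still connected via C-I-A, so the component count stays at 1.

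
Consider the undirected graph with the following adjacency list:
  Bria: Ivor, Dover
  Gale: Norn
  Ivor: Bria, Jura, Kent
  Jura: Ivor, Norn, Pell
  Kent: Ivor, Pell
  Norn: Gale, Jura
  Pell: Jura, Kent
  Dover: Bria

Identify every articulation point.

Removing Bria increases the component count from 1 to 2, so Bria is a cut vertex.
Removing Ivor increases the component count from 1 to 2, so Ivor is a cut vertex.
Removing Jura increases the component count from 1 to 2, so Jura is a cut vertex.
Likewise Norn is a cut vertex.
By contrast removing Gale leaves 1 component; it is not a cut vertex. No other vertex is a cut vertex either.

Bria, Ivor, Jura, Norn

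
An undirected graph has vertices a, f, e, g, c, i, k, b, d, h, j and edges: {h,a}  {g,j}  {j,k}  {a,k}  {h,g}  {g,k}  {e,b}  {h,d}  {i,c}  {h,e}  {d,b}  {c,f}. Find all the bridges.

The edges on the cycle h-e-b-d-h are not bridges since each lies on that cycle.
But removing i - c disconnects i from c; removing c - f disconnects c from f — these are bridges.

c-f, c-i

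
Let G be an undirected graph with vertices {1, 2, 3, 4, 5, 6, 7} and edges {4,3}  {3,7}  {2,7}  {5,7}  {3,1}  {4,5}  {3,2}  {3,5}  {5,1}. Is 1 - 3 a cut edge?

No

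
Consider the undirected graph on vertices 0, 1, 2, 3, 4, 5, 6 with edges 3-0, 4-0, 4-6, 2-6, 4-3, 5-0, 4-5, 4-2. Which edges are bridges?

The edges on the cycle 4-2-6-4 are not bridges since each lies on that cycle.
Every edge lies on some cycle, so there are no bridges.

none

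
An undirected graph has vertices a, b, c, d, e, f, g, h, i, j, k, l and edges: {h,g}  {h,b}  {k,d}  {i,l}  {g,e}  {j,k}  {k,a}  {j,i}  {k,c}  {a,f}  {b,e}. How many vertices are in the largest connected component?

Starting from b we can reach b, e, g, h. That is one component of size 4.
Starting from a we can reach a, c, d, f, i, j, k, l. That is one component of size 8.
The largest has 8 vertices.

8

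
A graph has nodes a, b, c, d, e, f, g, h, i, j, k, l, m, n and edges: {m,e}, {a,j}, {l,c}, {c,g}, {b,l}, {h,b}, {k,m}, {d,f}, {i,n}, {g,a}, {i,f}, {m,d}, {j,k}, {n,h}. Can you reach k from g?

From g we can reach a, b, c, d, e, f, g, h, i, j, k, l, m, n, which includes k.

Yes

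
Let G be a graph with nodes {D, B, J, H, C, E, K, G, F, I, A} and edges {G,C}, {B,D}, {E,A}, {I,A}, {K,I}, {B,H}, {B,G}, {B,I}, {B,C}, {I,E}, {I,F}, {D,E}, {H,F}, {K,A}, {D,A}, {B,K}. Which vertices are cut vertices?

Removing B increases the component count from 2 to 3, so B is a cut vertex.
By contrast removing K leaves 2 components; it is not a cut vertex. No other vertex is a cut vertex either.

B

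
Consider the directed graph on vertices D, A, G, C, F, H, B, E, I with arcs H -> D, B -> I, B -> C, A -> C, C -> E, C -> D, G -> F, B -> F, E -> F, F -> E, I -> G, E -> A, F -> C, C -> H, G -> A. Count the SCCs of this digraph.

6

{A, C, E, F} are all mutually reachable — one SCC of size 4.
{G} is an SCC by itself.
{H} is an SCC by itself.
{D} is an SCC by itself.
{I} is an SCC by itself.
(and 1 more singleton SCC)
That gives 6 strongly connected components.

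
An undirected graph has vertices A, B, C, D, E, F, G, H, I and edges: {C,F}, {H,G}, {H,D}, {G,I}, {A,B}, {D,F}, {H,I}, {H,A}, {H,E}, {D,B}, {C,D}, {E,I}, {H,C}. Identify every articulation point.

H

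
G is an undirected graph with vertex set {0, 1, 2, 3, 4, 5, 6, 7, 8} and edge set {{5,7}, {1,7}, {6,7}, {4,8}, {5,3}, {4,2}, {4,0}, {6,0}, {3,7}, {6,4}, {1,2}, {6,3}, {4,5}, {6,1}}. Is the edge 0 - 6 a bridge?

No

After removing 0 - 6, the path 0-4-6 still connects them, so the edge is not a bridge.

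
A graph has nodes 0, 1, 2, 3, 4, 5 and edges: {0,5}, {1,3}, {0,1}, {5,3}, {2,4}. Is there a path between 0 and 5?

From 0 we can reach 0, 1, 3, 5, which includes 5.

Yes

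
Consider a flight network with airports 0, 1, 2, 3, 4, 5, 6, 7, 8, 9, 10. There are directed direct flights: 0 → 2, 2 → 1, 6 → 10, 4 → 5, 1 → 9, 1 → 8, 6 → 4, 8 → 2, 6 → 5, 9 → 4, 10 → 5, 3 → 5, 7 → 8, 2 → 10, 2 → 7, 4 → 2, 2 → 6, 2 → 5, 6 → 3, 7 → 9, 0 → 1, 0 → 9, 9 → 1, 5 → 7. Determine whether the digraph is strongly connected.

No

There is no directed path from 5 to 0, so the graph is not strongly connected.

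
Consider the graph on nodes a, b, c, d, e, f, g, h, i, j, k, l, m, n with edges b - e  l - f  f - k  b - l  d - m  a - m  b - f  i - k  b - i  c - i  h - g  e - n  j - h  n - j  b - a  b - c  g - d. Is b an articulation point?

Deleting b raises the number of components from 1 to 2, so b is a cut vertex.

Yes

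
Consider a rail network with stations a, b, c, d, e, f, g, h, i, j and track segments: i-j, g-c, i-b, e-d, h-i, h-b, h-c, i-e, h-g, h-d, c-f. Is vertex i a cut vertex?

Yes

Deleting i raises the number of components from 2 to 3, so i is a cut vertex.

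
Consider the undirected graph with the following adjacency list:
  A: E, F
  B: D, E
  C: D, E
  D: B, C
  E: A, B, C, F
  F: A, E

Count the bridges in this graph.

The edges on the cycle E-F-A-E are not bridges since each lies on that cycle.
Every edge lies on some cycle, so there are no bridges.

0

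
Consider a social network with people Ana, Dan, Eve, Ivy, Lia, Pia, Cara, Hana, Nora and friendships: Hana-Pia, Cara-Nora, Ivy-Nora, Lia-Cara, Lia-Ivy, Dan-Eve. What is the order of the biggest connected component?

4

Ana is isolated — a component by itself.
Starting from Dan we can reach Dan, Eve. That is one component of size 2.
Starting from Pia we can reach Pia, Hana. That is one component of size 2.
Starting from Ivy we can reach Ivy, Lia, Cara, Nora. That is one component of size 4.
The largest has 4 vertices.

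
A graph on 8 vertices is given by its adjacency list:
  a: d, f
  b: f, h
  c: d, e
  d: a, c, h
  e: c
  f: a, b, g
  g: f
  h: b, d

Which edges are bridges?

The edges on the cycle b-f-a-d-h-b are not bridges since each lies on that cycle.
But removing f-g disconnects f from g; removing d-c disconnects d from c; removing c-e disconnects c from e — these are bridges.

c-d, c-e, f-g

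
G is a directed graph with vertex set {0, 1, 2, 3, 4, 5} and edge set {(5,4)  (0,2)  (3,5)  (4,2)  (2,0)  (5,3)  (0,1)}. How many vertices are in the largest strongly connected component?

{0, 2} are all mutually reachable — one SCC of size 2.
{3, 5} are all mutually reachable — one SCC of size 2.
{1} is an SCC by itself.
{4} is an SCC by itself.
The largest has 2 vertices.

2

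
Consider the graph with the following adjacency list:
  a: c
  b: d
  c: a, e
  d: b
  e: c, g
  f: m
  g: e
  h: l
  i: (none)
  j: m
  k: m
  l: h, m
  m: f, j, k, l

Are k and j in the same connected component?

Yes

From k we can reach f, h, j, k, l, m, which includes j.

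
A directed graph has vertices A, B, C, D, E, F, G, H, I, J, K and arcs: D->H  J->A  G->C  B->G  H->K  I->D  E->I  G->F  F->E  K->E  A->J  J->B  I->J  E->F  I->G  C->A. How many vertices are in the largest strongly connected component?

11

{A, B, C, D, E, F, G, H, I, J, K} are all mutually reachable — one SCC of size 11.
The largest has 11 vertices.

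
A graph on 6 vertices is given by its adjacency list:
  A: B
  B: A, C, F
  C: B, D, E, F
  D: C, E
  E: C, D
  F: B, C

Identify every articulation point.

Removing B increases the component count from 1 to 2, so B is a cut vertex.
Removing C increases the component count from 1 to 2, so C is a cut vertex.
By contrast removing D leaves 1 component; it is not a cut vertex. No other vertex is a cut vertex either.

B, C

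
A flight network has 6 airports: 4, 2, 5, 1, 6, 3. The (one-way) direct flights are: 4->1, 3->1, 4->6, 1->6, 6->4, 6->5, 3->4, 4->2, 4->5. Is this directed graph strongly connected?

There is no directed path from 4 to 3, so the graph is not strongly connected.

No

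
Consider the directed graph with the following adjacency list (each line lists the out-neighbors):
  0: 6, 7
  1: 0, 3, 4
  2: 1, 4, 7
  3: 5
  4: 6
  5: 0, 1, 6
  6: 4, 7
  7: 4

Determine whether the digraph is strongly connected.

No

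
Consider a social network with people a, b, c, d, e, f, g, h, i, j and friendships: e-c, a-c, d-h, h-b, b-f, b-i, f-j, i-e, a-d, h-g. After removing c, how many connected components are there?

With c gone, the remaining components are: {a, b, d, e, f, g, h, i, j}.
That is 1 component.

1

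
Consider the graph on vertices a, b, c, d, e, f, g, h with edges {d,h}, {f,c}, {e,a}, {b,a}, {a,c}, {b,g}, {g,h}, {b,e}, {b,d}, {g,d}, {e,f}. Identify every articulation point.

Removing b increases the component count from 1 to 2, so b is a cut vertex.
By contrast removing g leaves 1 component; it is not a cut vertex. No other vertex is a cut vertex either.

b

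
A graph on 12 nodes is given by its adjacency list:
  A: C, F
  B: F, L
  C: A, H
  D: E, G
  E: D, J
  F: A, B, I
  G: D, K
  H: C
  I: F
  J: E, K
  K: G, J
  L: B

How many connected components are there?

2

Starting from D we can reach D, E, G, J, K. That is one component of size 5.
Starting from A we can reach A, B, C, F, H, I, L. That is one component of size 7.
Total: 2 components.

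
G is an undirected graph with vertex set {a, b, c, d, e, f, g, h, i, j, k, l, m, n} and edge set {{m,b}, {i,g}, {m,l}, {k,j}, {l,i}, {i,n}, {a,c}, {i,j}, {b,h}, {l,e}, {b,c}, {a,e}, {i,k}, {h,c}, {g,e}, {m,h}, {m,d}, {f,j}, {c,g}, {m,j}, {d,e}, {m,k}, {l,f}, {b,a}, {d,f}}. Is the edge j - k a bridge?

No

After removing j - k, the path j-m-k still connects them, so the edge is not a bridge.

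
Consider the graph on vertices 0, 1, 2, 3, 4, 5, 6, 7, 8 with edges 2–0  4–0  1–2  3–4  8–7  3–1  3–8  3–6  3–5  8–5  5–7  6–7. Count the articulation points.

1

Removing 3 increases the component count from 1 to 2, so 3 is a cut vertex.
By contrast removing 4 leaves 1 component; it is not a cut vertex. No other vertex is a cut vertex either.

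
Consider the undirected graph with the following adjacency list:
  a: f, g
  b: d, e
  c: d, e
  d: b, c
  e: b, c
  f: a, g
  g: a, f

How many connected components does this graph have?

2

Starting from a we can reach a, f, g. That is one component of size 3.
Starting from b we can reach b, c, d, e. That is one component of size 4.
Total: 2 components.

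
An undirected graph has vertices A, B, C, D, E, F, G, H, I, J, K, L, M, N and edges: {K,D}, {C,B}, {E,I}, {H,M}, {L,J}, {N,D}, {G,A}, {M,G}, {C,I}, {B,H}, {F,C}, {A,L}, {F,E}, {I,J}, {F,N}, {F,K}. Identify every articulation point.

F

Removing F increases the component count from 1 to 2, so F is a cut vertex.
By contrast removing M leaves 1 component; it is not a cut vertex. No other vertex is a cut vertex either.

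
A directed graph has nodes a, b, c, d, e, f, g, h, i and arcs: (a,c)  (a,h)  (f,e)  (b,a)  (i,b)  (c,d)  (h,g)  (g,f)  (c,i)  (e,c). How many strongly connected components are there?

{a, b, c, e, f, g, h, i} are all mutually reachable — one SCC of size 8.
{d} is an SCC by itself.
That gives 2 strongly connected components.

2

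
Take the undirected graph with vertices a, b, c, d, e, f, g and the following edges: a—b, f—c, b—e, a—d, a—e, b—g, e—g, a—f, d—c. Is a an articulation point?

Deleting a raises the number of components from 1 to 2, so a is a cut vertex.

Yes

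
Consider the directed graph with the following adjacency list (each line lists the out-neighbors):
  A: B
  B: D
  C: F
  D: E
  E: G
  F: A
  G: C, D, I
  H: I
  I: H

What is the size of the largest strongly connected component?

7

{A, B, C, D, E, F, G} are all mutually reachable — one SCC of size 7.
{H, I} are all mutually reachable — one SCC of size 2.
The largest has 7 vertices.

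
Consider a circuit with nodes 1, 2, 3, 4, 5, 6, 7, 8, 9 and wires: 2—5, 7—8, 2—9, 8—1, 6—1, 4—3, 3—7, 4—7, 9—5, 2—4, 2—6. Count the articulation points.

Removing 2 increases the component count from 1 to 2, so 2 is a cut vertex.
By contrast removing 4 leaves 1 component; it is not a cut vertex. No other vertex is a cut vertex either.

1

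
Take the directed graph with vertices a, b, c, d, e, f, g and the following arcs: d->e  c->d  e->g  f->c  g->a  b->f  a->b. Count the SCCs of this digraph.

{a, b, c, d, e, f, g} are all mutually reachable — one SCC of size 7.
That gives 1 strongly connected component.

1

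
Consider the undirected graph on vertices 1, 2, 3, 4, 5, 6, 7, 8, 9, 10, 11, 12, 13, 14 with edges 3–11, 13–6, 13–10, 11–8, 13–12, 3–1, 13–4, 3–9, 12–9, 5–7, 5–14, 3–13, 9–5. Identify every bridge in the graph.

The edges on the cycle 3-13-12-9-3 are not bridges since each lies on that cycle.
But removing 9–5 disconnects 9 from 5; removing 5–14 disconnects 5 from 14; removing 13–10 disconnects 13 from 10; removing 3–1 disconnects 3 from 1 — these are bridges.
In total 9 edges are bridges.

1-3, 10-13, 11-3, 11-8, 13-4, 13-6, 14-5, 5-7, 5-9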